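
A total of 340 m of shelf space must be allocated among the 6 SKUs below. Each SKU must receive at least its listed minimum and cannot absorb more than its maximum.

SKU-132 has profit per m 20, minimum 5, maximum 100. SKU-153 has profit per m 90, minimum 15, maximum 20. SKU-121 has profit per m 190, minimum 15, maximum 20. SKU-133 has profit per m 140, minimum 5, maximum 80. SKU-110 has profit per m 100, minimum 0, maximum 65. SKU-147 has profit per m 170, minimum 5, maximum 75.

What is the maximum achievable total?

Meeting every minimum uses 5+15+15+5+0+5 = 45 m, leaving 295.
Order the SKUs by profit per m: SKU-121 190 > SKU-147 170 > SKU-133 140 > SKU-110 100 > SKU-153 90 > SKU-132 20.
SKU-121: +5 to 20 (cap) ; 290 left.
SKU-147 takes 70 more to reach its cap of 75 ; 220 left.
Give SKU-133 75 more to hit its cap of 80 ; 145 left.
SKU-110 takes 65 more to reach its cap of 65 ; 80 left.
SKU-153 takes 5 more to reach its cap of 20 ; 75 left.
SKU-132 has room for 95 more but only 75 remain, so it gets 80.
Total = 20×80 + 90×20 + 190×20 + 140×80 + 100×65 + 170×75 = 37650.

37650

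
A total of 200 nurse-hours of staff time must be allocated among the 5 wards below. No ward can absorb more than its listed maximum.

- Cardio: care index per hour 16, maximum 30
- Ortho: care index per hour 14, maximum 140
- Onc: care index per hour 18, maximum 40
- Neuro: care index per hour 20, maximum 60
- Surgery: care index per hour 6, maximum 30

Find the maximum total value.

3380

Order the wards by care index per hour: Neuro 20 > Onc 18 > Cardio 16 > Ortho 14 > Surgery 6.
Neuro: +60 to 60 (cap) → 140 left.
Onc takes 40 to reach its cap of 40 → 100 left.
Cardio takes 30 to reach its cap of 30 → 70 left.
Ortho has room for 140 but only 70 remain, so it gets 70.
Total = 16×30 + 14×70 + 18×40 + 20×60 = 3380.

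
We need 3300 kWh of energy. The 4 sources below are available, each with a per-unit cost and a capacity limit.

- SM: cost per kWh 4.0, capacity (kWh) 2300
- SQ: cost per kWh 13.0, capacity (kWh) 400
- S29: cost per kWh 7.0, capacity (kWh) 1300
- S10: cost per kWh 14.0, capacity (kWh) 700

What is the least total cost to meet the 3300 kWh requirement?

Use sources in increasing cost order.
Take 2300 from SM at 4.0 — need 1000 more.
Take 1000 from S29 at 7.0 to finish.
SQ, S10: unused.
Cost = 2300×4.0 + 1000×7.0 = 16200.

16200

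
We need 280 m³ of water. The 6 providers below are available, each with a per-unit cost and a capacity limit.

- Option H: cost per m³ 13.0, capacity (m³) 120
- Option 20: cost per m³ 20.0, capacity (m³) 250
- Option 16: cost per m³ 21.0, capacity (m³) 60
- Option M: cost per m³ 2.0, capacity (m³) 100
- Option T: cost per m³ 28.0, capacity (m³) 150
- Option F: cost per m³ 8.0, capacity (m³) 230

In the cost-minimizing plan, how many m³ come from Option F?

180

Cheapest first:
Option M (2.0): use full 100 — 180 m³ to go.
Take 180 from Option F at 8.0 to finish.
Option H, Option 20, Option 16, Option T: unused.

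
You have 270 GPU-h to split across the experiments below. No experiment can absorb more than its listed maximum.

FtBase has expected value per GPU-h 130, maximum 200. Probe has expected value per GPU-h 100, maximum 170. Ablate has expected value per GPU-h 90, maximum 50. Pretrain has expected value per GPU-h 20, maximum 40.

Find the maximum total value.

Rank by expected value per GPU-h: FtBase 130 > Probe 100 > Ablate 90 > Pretrain 20.
FtBase takes 200 to reach its cap of 200 ; 70 left.
Probe: +70 (room for 170) → 70. Pool exhausted.
Total = 130×200 + 100×70 = 33000.

33000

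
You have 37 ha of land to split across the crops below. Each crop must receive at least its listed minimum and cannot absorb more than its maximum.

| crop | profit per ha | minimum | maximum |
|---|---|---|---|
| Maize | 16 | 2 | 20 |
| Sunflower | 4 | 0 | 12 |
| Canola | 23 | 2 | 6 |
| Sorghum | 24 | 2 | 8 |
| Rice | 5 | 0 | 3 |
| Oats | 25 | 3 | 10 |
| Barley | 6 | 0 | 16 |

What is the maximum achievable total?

788

Meeting every minimum uses 2+0+2+2+0+3+0 = 9 ha, leaving 28.
Rank by profit per ha: Oats 25 > Sorghum 24 > Canola 23 > Maize 16 > Barley 6 > Rice 5 > Sunflower 4.
Give Oats 7 more to hit its cap of 10 → 21 left.
Sorghum: +6 to 8 (cap) → 15 left.
Give Canola 4 more to hit its cap of 6 → 11 left.
Maize has room for 18 more but only 11 remain, so it gets 13.
Total = 16×13 + 23×6 + 24×8 + 25×10 = 788.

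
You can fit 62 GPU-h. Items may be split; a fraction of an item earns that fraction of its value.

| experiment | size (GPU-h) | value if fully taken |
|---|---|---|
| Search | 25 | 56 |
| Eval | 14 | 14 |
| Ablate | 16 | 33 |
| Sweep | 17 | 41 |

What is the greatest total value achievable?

Sort by value density: Sweep 41/17≈2.41, Search 56/25≈2.24, Ablate 33/16≈2.06, Eval 14/14≈1.
All 17 GPU-h of Sweep fit (value 41) — 45 remain.
All 25 GPU-h of Search fit (value 56) — 20 remain.
All 16 GPU-h of Ablate fit (value 33) — 4 remain.
Fill the last 4 GPU-h with part of Eval: 4/14 of it earns 4.
Total value = 134.

134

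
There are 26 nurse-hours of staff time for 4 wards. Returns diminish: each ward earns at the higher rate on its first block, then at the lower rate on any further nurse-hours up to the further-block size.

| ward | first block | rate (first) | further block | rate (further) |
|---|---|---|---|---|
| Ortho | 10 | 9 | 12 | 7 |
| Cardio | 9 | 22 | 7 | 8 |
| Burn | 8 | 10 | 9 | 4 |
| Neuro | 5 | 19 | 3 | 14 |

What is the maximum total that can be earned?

424

Order all 8 blocks by rate: Cardio/tier1 22 > Neuro/tier1 19 > Neuro/tier2 14 > Burn/tier1 10 > Ortho/tier1 9 > Cardio/tier2 8 > Ortho/tier2 7 > Burn/tier2 4.
Cardio/tier1 (22): +9 → 17 left.
Fill Neuro tier1 block (5 at 19) → 12 left.
Neuro tier2 at 14: fill all 3 → 9 left.
Burn tier1 at 10: fill all 8 → 1 left.
1 remain; put them into Ortho tier1 at 9.
Total = 22×9 + 19×5 + 14×3 + 10×8 + 9×1 = 424.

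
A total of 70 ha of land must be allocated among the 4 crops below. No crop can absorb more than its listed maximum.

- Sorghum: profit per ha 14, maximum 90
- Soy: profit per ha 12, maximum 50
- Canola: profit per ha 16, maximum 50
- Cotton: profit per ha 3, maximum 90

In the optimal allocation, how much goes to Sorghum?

20

Order the crops by profit per ha: Canola 16 > Sorghum 14 > Soy 12 > Cotton 3.
Canola takes 50 to reach its cap of 50 → 20 left.
Sorghum has room for 90 but only 20 remain, so it gets 20.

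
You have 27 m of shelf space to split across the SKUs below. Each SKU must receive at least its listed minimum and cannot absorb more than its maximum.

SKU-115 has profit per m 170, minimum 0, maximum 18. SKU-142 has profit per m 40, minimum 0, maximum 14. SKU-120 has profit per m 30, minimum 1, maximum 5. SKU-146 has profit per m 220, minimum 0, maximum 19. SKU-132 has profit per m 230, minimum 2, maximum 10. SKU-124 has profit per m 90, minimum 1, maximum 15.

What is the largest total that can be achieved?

Meeting every minimum uses 0+0+1+0+2+1 = 4 m, leaving 23.
Rank by profit per m: SKU-132 230 > SKU-146 220 > SKU-115 170 > SKU-124 90 > SKU-142 40 > SKU-120 30.
SKU-132 takes 8 more to reach its cap of 10 ; 15 left.
Only 15 left; SKU-146 takes them to reach 15.
Total = 30×1 + 220×15 + 230×10 + 90×1 = 5720.

5720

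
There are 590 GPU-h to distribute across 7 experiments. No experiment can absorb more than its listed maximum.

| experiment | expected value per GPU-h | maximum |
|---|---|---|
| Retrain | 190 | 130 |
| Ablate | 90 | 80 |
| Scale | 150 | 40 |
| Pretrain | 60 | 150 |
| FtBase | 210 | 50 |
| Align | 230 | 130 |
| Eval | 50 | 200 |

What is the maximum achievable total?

87800

Highest expected value per GPU-h first: Align 230 > FtBase 210 > Retrain 190 > Scale 150 > Ablate 90 > Pretrain 60 > Eval 50.
Align takes 130 to reach its cap of 130 ; 460 left.
FtBase takes 50 to reach its cap of 50 ; 410 left.
Retrain: +130 to 130 (cap) ; 280 left.
Scale takes 40 to reach its cap of 40 ; 240 left.
Give Ablate 80 to hit its cap of 80 ; 160 left.
Pretrain: +150 to 150 (cap) ; 10 left.
Eval has room for 200 but only 10 remain, so it gets 10.
Total = 190×130 + 90×80 + 150×40 + 60×150 + 210×50 + 230×130 + 50×10 = 87800.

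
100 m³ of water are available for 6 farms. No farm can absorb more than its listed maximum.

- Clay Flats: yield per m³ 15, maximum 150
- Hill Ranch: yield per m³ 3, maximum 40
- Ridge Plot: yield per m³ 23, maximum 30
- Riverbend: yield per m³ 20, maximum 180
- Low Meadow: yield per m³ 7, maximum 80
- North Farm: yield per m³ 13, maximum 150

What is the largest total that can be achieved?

2090

Order the farms by yield per m³: Ridge Plot 23 > Riverbend 20 > Clay Flats 15 > North Farm 13 > Low Meadow 7 > Hill Ranch 3.
Ridge Plot: +30 to 30 (cap) — 70 left.
Riverbend: +70 (room for 180) → 70. Pool exhausted.
Total = 23×30 + 20×70 = 2090.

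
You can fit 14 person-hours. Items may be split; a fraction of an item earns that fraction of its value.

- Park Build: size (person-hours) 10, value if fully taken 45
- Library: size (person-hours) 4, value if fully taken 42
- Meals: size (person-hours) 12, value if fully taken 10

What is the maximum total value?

Best value per unit of size first: Library 42/4≈10.5, Park Build 45/10≈4.5, Meals 10/12≈0.833.
Take all of Library (4 person-hours, value 42) → 10 person-hours left.
All 10 person-hours of Park Build fit (value 45) → 0 remain.
Total value = 87.

87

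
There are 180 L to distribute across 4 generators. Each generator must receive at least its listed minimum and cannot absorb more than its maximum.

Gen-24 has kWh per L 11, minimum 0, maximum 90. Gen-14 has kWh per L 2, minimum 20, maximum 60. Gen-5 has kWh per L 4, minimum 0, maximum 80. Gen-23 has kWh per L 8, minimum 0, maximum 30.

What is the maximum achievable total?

Meeting every minimum uses 0+20+0+0 = 20 L, leaving 160.
Rank by kWh per L: Gen-24 11 > Gen-23 8 > Gen-5 4 > Gen-14 2.
Gen-24 takes 90 more to reach its cap of 90 — 70 left.
Give Gen-23 30 more to hit its cap of 30 — 40 left.
Only 40 left; Gen-5 takes them to reach 40.
Total = 11×90 + 2×20 + 4×40 + 8×30 = 1430.

1430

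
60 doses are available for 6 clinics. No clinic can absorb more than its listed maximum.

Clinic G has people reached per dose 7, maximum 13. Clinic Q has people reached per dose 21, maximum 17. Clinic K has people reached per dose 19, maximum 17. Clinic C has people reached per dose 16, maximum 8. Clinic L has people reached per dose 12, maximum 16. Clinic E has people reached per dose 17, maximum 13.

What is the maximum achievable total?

Rank by people reached per dose: Clinic Q 21 > Clinic K 19 > Clinic E 17 > Clinic C 16 > Clinic L 12 > Clinic G 7.
Clinic Q takes 17 to reach its cap of 17 — 43 left.
Clinic K takes 17 to reach its cap of 17 — 26 left.
Give Clinic E 13 to hit its cap of 13 — 13 left.
Clinic C: +8 to 8 (cap) — 5 left.
Clinic L: +5 (room for 16) → 5. Pool exhausted.
Total = 21×17 + 19×17 + 16×8 + 12×5 + 17×13 = 1089.

1089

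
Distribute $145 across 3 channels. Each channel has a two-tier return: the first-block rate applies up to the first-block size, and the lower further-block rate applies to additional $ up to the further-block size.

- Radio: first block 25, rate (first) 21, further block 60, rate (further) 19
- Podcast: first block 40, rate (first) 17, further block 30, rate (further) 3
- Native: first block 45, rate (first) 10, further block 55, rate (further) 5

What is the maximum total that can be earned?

Treat each block as its own option and order by rate: Radio/T1 21 > Radio/T2 19 > Podcast/T1 17 > Native/T1 10 > Native/T2 5 > Podcast/T2 3.
Fill Radio T1 block (25 at 21) — 120 left.
Radio/T2 (19): +60 — 60 left.
Podcast T1 at 17: fill all 40 — 20 left.
Native/T1: +20 of 45 at 10; pool empty.
Total = 21×25 + 19×60 + 17×40 + 10×20 = 2545.

2545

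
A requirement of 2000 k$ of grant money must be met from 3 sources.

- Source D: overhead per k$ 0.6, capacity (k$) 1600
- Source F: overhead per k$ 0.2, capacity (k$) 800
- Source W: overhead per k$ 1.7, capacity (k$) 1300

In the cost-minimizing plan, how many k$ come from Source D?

Use sources in increasing cost order.
Source F (0.2): use full 800 ; 1200 k$ to go.
Source D (0.6): take the remaining 1200 ; done.
Source W: unused.

1200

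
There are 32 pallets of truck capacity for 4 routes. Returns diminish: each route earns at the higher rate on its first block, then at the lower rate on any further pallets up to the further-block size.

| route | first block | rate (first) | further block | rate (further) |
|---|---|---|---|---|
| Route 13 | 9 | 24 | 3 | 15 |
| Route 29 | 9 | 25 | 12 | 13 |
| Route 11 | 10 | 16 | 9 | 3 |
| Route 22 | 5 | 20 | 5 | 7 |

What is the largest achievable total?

Treat each block as its own option and order by rate: Route 29/T1 25 > Route 13/T1 24 > Route 22/T1 20 > Route 11/T1 16 > Route 13/T2 15 > Route 29/T2 13 > Route 22/T2 7 > Route 11/T2 3.
Route 29/T1 (25): +9 → 23 left.
Route 13 T1 at 24: fill all 9 → 14 left.
Route 22/T1 (20): +5 → 9 left.
9 remain; put them into Route 11 T1 at 16.
Total = 25×9 + 24×9 + 20×5 + 16×9 = 685.

685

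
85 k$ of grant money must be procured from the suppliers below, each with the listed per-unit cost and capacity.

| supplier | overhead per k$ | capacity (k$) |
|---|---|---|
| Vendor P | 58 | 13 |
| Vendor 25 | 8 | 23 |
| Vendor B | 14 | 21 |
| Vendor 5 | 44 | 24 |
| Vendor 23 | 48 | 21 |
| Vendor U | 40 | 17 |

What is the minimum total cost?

Use suppliers in increasing cost order.
Vendor 25 (8): use full 23 ; 62 k$ to go.
Vendor B at 14: take all 21 k$ ; 41 still needed.
Vendor U at 40: take all 17 k$ ; 24 still needed.
Vendor 5 at 44: take all 24 k$ ; 0 still needed.
Vendor 23, Vendor P: unused.
Cost = 23×8 + 21×14 + 17×40 + 24×44 = 2214.

2214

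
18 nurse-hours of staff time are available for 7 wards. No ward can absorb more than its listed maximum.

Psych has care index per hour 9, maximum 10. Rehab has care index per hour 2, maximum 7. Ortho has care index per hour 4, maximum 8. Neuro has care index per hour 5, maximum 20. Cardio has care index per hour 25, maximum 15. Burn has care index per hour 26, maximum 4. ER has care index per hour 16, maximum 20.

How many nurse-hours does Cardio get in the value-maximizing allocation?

Highest care index per hour first: Burn 26 > Cardio 25 > ER 16 > Psych 9 > Neuro 5 > Ortho 4 > Rehab 2.
Give Burn 4 to hit its cap of 4 — 14 left.
Only 14 left; Cardio takes them to reach 14.

14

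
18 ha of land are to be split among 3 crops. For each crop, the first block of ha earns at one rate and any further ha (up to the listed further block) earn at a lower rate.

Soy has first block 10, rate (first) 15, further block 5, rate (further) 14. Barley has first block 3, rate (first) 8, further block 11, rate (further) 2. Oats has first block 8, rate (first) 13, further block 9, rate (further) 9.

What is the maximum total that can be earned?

Order all 6 blocks by rate: Soy/first 15 > Soy/second 14 > Oats/first 13 > Oats/second 9 > Barley/first 8 > Barley/second 2.
Soy first at 15: fill all 10 — 8 left.
Soy/second (14): +5 — 3 left.
3 remain; put them into Oats first at 13.
Total = 15×10 + 14×5 + 13×3 = 259.

259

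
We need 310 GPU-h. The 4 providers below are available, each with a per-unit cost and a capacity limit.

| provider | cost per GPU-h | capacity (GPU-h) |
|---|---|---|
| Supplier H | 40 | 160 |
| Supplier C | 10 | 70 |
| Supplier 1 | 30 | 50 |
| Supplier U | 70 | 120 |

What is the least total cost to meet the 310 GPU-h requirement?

Use providers in increasing cost order.
Supplier C (10): use full 70 ; 240 GPU-h to go.
Supplier 1 at 30: take all 50 GPU-h ; 190 still needed.
Take 160 from Supplier H at 40 ; need 30 more.
Supplier U at 70: take 30 of its 120 ; requirement met.
Cost = 70×10 + 50×30 + 160×40 + 30×70 = 10700.

10700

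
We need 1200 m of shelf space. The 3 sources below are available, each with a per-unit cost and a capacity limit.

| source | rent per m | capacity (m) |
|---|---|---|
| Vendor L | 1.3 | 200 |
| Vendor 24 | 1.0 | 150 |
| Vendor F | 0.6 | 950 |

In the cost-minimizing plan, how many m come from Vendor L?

Cheapest first:
Vendor F at 0.6: take all 950 m — 250 still needed.
Take 150 from Vendor 24 at 1.0 — need 100 more.
Take 100 from Vendor L at 1.3 to finish.

100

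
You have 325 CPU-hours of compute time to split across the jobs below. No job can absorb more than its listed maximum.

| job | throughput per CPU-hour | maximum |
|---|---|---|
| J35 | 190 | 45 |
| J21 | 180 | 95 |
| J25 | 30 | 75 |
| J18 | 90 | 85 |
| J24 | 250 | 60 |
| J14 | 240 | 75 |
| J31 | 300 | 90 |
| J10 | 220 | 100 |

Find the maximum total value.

82000

Order the jobs by throughput per CPU-hour: J31 300 > J24 250 > J14 240 > J10 220 > J35 190 > J21 180 > J18 90 > J25 30.
J31 takes 90 to reach its cap of 90 — 235 left.
Give J24 60 to hit its cap of 60 — 175 left.
J14 takes 75 to reach its cap of 75 — 100 left.
J10: +100 to 100 (cap) — 0 left.
Total = 250×60 + 240×75 + 300×90 + 220×100 = 82000.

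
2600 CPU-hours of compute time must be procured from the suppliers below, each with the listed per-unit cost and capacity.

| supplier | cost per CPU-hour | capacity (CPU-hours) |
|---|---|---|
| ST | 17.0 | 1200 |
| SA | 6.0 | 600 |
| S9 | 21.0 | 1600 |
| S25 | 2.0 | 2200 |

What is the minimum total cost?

6800

Fill from the cheapest supplier first.
S25 at 2.0: take all 2200 CPU-hours — 400 still needed.
SA (6.0): take the remaining 400 — done.
ST, S9: unused.
Cost = 2200×2.0 + 400×6.0 = 6800.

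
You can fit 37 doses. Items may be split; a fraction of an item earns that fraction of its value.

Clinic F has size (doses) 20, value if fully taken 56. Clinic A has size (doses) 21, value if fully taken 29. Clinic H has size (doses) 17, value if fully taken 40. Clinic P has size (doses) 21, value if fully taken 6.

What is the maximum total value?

Sort by value density: Clinic F 56/20≈2.8, Clinic H 40/17≈2.35, Clinic A 29/21≈1.38, Clinic P 6/21≈0.286.
Clinic F: take in full, 20 doses for value 56 → 17 left.
Clinic H: take in full, 17 doses for value 40 → 0 left.
Total value = 96.

96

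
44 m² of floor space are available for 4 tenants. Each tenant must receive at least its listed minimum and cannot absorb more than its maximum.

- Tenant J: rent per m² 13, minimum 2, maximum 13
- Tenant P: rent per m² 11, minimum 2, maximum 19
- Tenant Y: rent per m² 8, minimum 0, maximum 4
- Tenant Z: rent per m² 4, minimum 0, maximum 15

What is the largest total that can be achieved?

Meeting every minimum uses 2+2+0+0 = 4 m², leaving 40.
Highest rent per m² first: Tenant J 13 > Tenant P 11 > Tenant Y 8 > Tenant Z 4.
Give Tenant J 11 more to hit its cap of 13 ; 29 left.
Tenant P takes 17 more to reach its cap of 19 ; 12 left.
Tenant Y takes 4 more to reach its cap of 4 ; 8 left.
Tenant Z has room for 15 more but only 8 remain, so it gets 8.
Total = 13×13 + 11×19 + 8×4 + 4×8 = 442.

442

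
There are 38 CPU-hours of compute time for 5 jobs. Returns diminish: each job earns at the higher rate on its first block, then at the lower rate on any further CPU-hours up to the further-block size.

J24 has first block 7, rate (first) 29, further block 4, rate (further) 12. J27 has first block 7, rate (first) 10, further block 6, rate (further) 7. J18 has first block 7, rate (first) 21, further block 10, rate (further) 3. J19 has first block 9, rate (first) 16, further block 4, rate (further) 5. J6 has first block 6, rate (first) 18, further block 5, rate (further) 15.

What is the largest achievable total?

725

Order all 10 blocks by rate: J24/tier1 29 > J18/tier1 21 > J6/tier1 18 > J19/tier1 16 > J6/tier2 15 > J24/tier2 12 > J27/tier1 10 > J27/tier2 7 > J19/tier2 5 > J18/tier2 3.
J24 tier1 at 29: fill all 7 ; 31 left.
Fill J18 tier1 block (7 at 21) ; 24 left.
Fill J6 tier1 block (6 at 18) ; 18 left.
J19/tier1 (16): +9 ; 9 left.
J6/tier2 (15): +5 ; 4 left.
J24/tier2 (12): +4 ; 0 left.
Total = 29×7 + 21×7 + 18×6 + 16×9 + 15×5 + 12×4 = 725.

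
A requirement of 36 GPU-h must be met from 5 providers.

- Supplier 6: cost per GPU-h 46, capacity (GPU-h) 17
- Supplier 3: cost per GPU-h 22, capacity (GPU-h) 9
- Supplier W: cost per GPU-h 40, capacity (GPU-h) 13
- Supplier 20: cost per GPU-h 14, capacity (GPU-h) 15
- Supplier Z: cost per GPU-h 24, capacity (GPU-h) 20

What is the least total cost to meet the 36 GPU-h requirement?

696

Cheapest first:
Take 15 from Supplier 20 at 14 → need 21 more.
Supplier 3 at 22: take all 9 GPU-h → 12 still needed.
Supplier Z (24): take the remaining 12 → done.
Supplier W, Supplier 6: unused.
Cost = 15×14 + 9×22 + 12×24 = 696.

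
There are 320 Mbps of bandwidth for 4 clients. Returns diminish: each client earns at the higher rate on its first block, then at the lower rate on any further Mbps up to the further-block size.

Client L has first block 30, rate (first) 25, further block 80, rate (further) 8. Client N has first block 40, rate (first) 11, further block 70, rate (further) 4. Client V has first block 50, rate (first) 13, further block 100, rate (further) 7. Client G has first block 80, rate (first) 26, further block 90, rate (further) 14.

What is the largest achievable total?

5420

Rank every tier by rate: Client G/tier1 26 > Client L/tier1 25 > Client G/tier2 14 > Client V/tier1 13 > Client N/tier1 11 > Client L/tier2 8 > Client V/tier2 7 > Client N/tier2 4.
Client G/tier1 (26): +80 ; 240 left.
Fill Client L tier1 block (30 at 25) ; 210 left.
Fill Client G tier2 block (90 at 14) ; 120 left.
Client V/tier1 (13): +50 ; 70 left.
Fill Client N tier1 block (40 at 11) ; 30 left.
Client L/tier2: +30 of 80 at 8; pool empty.
Total = 26×80 + 25×30 + 14×90 + 13×50 + 11×40 + 8×30 = 5420.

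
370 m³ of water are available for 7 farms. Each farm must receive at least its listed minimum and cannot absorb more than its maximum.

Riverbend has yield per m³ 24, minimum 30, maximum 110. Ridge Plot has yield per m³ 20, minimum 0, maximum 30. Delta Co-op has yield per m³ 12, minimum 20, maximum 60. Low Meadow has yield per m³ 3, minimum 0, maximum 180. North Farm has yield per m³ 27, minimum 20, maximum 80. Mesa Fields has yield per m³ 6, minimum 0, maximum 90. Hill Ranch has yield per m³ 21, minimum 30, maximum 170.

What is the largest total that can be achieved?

Meeting every minimum uses 30+0+20+0+20+0+30 = 100 m³, leaving 270.
Highest yield per m³ first: North Farm 27 > Riverbend 24 > Hill Ranch 21 > Ridge Plot 20 > Delta Co-op 12 > Mesa Fields 6 > Low Meadow 3.
North Farm: +60 to 80 (cap) ; 210 left.
Give Riverbend 80 more to hit its cap of 110 ; 130 left.
Hill Ranch: +130 (room for 140) → 160. Pool exhausted.
Total = 24×110 + 12×20 + 27×80 + 21×160 = 8400.

8400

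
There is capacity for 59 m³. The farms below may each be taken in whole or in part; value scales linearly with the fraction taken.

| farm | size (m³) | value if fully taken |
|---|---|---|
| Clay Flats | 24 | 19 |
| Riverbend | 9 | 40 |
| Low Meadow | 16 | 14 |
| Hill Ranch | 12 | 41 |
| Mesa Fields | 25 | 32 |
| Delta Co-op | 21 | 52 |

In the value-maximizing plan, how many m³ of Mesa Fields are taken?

Sort by value density: Riverbend 40/9≈4.44, Hill Ranch 41/12≈3.42, Delta Co-op 52/21≈2.48, Mesa Fields 32/25≈1.28, Low Meadow 14/16≈0.875, Clay Flats 19/24≈0.792.
All 9 m³ of Riverbend fit (value 40) — 50 remain.
Hill Ranch: take in full, 12 m³ for value 41 — 38 left.
Take all of Delta Co-op (21 m³, value 52) — 17 m³ left.
Fill the last 17 m³ with part of Mesa Fields: 17/25 of it earns 21.76.

17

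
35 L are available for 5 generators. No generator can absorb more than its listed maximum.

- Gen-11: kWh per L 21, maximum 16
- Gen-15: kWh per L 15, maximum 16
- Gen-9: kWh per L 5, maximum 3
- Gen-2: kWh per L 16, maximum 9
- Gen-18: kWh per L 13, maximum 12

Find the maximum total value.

630

Highest kWh per L first: Gen-11 21 > Gen-2 16 > Gen-15 15 > Gen-18 13 > Gen-9 5.
Gen-11 takes 16 to reach its cap of 16 → 19 left.
Gen-2 takes 9 to reach its cap of 9 → 10 left.
Gen-15 has room for 16 but only 10 remain, so it gets 10.
Total = 21×16 + 15×10 + 16×9 = 630.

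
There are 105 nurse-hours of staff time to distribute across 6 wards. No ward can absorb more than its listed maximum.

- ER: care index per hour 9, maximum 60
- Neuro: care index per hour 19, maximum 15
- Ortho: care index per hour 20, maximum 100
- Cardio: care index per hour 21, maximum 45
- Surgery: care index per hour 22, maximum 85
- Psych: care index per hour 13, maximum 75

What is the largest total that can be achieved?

2290

Highest care index per hour first: Surgery 22 > Cardio 21 > Ortho 20 > Neuro 19 > Psych 13 > ER 9.
Surgery: +85 to 85 (cap) → 20 left.
Only 20 left; Cardio takes them to reach 20.
Total = 21×20 + 22×85 = 2290.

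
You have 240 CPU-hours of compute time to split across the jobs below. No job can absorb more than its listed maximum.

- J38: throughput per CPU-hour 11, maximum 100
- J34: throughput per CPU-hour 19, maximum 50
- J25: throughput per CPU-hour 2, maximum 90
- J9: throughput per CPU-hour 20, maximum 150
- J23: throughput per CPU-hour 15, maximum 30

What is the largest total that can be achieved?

Highest throughput per CPU-hour first: J9 20 > J34 19 > J23 15 > J38 11 > J25 2.
J9: +150 to 150 (cap) → 90 left.
J34: +50 to 50 (cap) → 40 left.
J23: +30 to 30 (cap) → 10 left.
J38: +10 (room for 100) → 10. Pool exhausted.
Total = 11×10 + 19×50 + 20×150 + 15×30 = 4510.

4510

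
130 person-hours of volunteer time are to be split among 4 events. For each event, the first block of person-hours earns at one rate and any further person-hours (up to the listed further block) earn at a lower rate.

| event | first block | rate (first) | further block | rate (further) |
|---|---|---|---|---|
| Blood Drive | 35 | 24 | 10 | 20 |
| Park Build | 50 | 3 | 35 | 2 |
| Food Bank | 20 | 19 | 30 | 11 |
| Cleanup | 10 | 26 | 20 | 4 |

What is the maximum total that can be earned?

2105

Order all 8 blocks by rate: Cleanup/first 26 > Blood Drive/first 24 > Blood Drive/second 20 > Food Bank/first 19 > Food Bank/second 11 > Cleanup/second 4 > Park Build/first 3 > Park Build/second 2.
Cleanup/first (26): +10 → 120 left.
Fill Blood Drive first block (35 at 24) → 85 left.
Blood Drive second at 20: fill all 10 → 75 left.
Food Bank/first (19): +20 → 55 left.
Fill Food Bank second block (30 at 11) → 25 left.
Fill Cleanup second block (20 at 4) → 5 left.
Park Build/first: +5 of 50 at 3; pool empty.
Total = 26×10 + 24×35 + 20×10 + 19×20 + 11×30 + 4×20 + 3×5 = 2105.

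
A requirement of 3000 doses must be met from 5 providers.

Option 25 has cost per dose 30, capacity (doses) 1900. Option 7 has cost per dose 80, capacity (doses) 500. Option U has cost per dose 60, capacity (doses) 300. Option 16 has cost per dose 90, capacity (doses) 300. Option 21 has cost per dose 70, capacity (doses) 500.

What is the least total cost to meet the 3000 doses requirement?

Fill from the cheapest provider first.
Option 25 at 30: take all 1900 doses — 1100 still needed.
Option U at 60: take all 300 doses — 800 still needed.
Take 500 from Option 21 at 70 — need 300 more.
Option 7 (80): take the remaining 300 — done.
Option 16: unused.
Cost = 1900×30 + 300×60 + 500×70 + 300×80 = 134000.

134000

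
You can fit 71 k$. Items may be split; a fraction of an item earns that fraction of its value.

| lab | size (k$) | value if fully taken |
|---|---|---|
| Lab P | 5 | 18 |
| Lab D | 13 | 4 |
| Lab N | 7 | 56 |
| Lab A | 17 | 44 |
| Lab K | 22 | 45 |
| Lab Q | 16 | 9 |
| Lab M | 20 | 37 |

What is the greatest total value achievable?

200

Rank by value-to-size ratio: Lab N 56/7≈8, Lab P 18/5≈3.6, Lab A 44/17≈2.59, Lab K 45/22≈2.05, Lab M 37/20≈1.85, Lab Q 9/16≈0.562, Lab D 4/13≈0.308.
All 7 k$ of Lab N fit (value 56) → 64 remain.
Take all of Lab P (5 k$, value 18) → 59 k$ left.
Lab A: take in full, 17 k$ for value 44 → 42 left.
Take all of Lab K (22 k$, value 45) → 20 k$ left.
Take all of Lab M (20 k$, value 37) → 0 k$ left.
Total value = 200.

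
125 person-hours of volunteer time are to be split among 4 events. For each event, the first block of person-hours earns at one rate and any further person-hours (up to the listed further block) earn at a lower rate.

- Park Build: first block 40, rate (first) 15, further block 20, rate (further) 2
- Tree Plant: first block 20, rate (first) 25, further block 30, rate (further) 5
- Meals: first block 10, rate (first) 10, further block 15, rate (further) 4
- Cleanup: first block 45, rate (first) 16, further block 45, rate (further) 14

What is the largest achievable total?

2100

Treat each block as its own option and order by rate: Tree Plant/first 25 > Cleanup/first 16 > Park Build/first 15 > Cleanup/second 14 > Meals/first 10 > Tree Plant/second 5 > Meals/second 4 > Park Build/second 2.
Tree Plant/first (25): +20 — 105 left.
Cleanup/first (16): +45 — 60 left.
Fill Park Build first block (40 at 15) — 20 left.
Cleanup/second: +20 of 45 at 14; pool empty.
Total = 25×20 + 16×45 + 15×40 + 14×20 = 2100.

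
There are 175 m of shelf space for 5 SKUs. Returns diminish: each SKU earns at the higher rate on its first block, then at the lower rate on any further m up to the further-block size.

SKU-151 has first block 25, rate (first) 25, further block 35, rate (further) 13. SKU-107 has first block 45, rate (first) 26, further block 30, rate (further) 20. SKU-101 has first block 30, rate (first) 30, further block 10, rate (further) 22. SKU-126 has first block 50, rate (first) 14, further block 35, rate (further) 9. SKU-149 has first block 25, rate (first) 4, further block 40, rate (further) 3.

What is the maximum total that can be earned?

4005

Treat each block as its own option and order by rate: SKU-101/first 30 > SKU-107/first 26 > SKU-151/first 25 > SKU-101/second 22 > SKU-107/second 20 > SKU-126/first 14 > SKU-151/second 13 > SKU-126/second 9 > SKU-149/first 4 > SKU-149/second 3.
Fill SKU-101 first block (30 at 30) — 145 left.
Fill SKU-107 first block (45 at 26) — 100 left.
SKU-151 first at 25: fill all 25 — 75 left.
SKU-101 second at 22: fill all 10 — 65 left.
SKU-107/second (20): +30 — 35 left.
SKU-126/first: +35 of 50 at 14; pool empty.
Total = 30×30 + 26×45 + 25×25 + 22×10 + 20×30 + 14×35 = 4005.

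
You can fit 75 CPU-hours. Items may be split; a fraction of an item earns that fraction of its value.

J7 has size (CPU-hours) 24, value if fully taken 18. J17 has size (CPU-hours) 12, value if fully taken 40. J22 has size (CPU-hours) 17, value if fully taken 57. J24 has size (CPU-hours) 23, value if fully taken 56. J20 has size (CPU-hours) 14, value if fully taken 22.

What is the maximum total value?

Best value per unit of size first: J22 57/17≈3.35, J17 40/12≈3.33, J24 56/23≈2.43, J20 22/14≈1.57, J7 18/24≈0.75.
Take all of J22 (17 CPU-hours, value 57) — 58 CPU-hours left.
All 12 CPU-hours of J17 fit (value 40) — 46 remain.
Take all of J24 (23 CPU-hours, value 56) — 23 CPU-hours left.
Take all of J20 (14 CPU-hours, value 22) — 9 CPU-hours left.
Only 9 CPU-hours remain; take 9/24 of J7 for value 18×9/24 = 6.75.
Total value = 181.75.

181.75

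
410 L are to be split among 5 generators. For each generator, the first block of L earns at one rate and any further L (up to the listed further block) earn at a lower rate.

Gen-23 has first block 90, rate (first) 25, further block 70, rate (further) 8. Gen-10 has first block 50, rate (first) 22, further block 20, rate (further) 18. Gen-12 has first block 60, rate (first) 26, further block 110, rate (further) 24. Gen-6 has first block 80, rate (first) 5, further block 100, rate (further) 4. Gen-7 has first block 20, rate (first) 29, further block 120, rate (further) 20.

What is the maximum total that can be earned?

Order all 10 blocks by rate: Gen-7/tier1 29 > Gen-12/tier1 26 > Gen-23/tier1 25 > Gen-12/tier2 24 > Gen-10/tier1 22 > Gen-7/tier2 20 > Gen-10/tier2 18 > Gen-23/tier2 8 > Gen-6/tier1 5 > Gen-6/tier2 4.
Gen-7 tier1 at 29: fill all 20 — 390 left.
Gen-12/tier1 (26): +60 — 330 left.
Gen-23/tier1 (25): +90 — 240 left.
Fill Gen-12 tier2 block (110 at 24) — 130 left.
Fill Gen-10 tier1 block (50 at 22) — 80 left.
80 remain; put them into Gen-7 tier2 at 20.
Total = 29×20 + 26×60 + 25×90 + 24×110 + 22×50 + 20×80 = 9730.

9730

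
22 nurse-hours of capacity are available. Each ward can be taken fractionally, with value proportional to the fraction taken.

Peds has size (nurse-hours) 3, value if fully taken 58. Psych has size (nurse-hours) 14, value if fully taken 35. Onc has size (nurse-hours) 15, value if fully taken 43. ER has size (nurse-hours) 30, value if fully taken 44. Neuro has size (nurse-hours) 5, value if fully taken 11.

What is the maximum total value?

111

Rank by value-to-size ratio: Peds 58/3≈19.3, Onc 43/15≈2.87, Psych 35/14≈2.5, Neuro 11/5≈2.2, ER 44/30≈1.47.
Take all of Peds (3 nurse-hours, value 58) → 19 nurse-hours left.
Onc: take in full, 15 nurse-hours for value 43 → 4 left.
Fill the last 4 nurse-hours with part of Psych: 4/14 of it earns 10.
Total value = 111.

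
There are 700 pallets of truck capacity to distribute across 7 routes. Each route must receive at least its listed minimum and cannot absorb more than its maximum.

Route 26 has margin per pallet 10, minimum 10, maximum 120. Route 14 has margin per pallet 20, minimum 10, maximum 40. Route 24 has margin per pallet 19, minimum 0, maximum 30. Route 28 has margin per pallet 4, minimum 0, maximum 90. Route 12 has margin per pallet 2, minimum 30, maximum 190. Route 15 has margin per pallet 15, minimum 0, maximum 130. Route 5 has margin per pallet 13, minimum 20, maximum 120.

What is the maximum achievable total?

Meeting every minimum uses 10+10+0+0+30+0+20 = 70 pallets, leaving 630.
Rank by margin per pallet: Route 14 20 > Route 24 19 > Route 15 15 > Route 5 13 > Route 26 10 > Route 28 4 > Route 12 2.
Route 14: +30 to 40 (cap) — 600 left.
Route 24 takes 30 more to reach its cap of 30 — 570 left.
Give Route 15 130 more to hit its cap of 130 — 440 left.
Give Route 5 100 more to hit its cap of 120 — 340 left.
Route 26 takes 110 more to reach its cap of 120 — 230 left.
Route 28: +90 to 90 (cap) — 140 left.
Route 12 has room for 160 more but only 140 remain, so it gets 170.
Total = 10×120 + 20×40 + 19×30 + 4×90 + 2×170 + 15×130 + 13×120 = 6780.

6780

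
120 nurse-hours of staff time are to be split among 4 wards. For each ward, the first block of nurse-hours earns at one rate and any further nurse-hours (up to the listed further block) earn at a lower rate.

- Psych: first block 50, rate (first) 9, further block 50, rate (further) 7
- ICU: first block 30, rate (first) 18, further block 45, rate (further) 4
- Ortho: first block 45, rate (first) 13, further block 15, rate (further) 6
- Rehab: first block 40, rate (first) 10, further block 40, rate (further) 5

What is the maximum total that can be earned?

1570

Rank every tier by rate: ICU/T1 18 > Ortho/T1 13 > Rehab/T1 10 > Psych/T1 9 > Psych/T2 7 > Ortho/T2 6 > Rehab/T2 5 > ICU/T2 4.
ICU/T1 (18): +30 — 90 left.
Ortho/T1 (13): +45 — 45 left.
Rehab T1 at 10: fill all 40 — 5 left.
Psych T1 at 9: only 5 left, fill 5.
Total = 18×30 + 13×45 + 10×40 + 9×5 = 1570.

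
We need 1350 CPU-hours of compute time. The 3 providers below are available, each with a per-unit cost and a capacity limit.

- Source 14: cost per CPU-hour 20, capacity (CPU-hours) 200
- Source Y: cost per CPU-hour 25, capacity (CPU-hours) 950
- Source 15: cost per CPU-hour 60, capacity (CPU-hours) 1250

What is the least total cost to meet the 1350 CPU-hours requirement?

Fill from the cheapest provider first.
Source 14 at 20: take all 200 CPU-hours — 1150 still needed.
Take 950 from Source Y at 25 — need 200 more.
Take 200 from Source 15 at 60 to finish.
Cost = 200×20 + 950×25 + 200×60 = 39750.

39750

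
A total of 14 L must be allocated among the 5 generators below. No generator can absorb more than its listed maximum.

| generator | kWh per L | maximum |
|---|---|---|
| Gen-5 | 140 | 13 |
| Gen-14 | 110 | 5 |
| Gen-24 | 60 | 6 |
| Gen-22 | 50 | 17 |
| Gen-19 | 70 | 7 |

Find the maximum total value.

Order the generators by kWh per L: Gen-5 140 > Gen-14 110 > Gen-19 70 > Gen-24 60 > Gen-22 50.
Gen-5 takes 13 to reach its cap of 13 ; 1 left.
Gen-14: +1 (room for 5) → 1. Pool exhausted.
Total = 140×13 + 110×1 = 1930.

1930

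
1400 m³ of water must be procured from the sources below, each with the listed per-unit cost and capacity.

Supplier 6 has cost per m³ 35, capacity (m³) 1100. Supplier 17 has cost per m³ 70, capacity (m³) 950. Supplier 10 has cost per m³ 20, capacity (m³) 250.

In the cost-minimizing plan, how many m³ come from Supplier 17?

Cheapest first:
Supplier 10 (20): use full 250 ; 1150 m³ to go.
Take 1100 from Supplier 6 at 35 ; need 50 more.
Take 50 from Supplier 17 at 70 to finish.

50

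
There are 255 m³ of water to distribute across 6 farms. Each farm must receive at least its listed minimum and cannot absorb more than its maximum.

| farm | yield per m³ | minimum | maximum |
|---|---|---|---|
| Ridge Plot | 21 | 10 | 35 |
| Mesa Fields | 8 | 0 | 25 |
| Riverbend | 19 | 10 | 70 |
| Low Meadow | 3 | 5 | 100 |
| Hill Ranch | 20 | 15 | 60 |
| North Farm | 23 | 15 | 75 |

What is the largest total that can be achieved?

5085

Meeting every minimum uses 10+0+10+5+15+15 = 55 m³, leaving 200.
Rank by yield per m³: North Farm 23 > Ridge Plot 21 > Hill Ranch 20 > Riverbend 19 > Mesa Fields 8 > Low Meadow 3.
North Farm takes 60 more to reach its cap of 75 → 140 left.
Ridge Plot takes 25 more to reach its cap of 35 → 115 left.
Hill Ranch takes 45 more to reach its cap of 60 → 70 left.
Give Riverbend 60 more to hit its cap of 70 → 10 left.
Mesa Fields: +10 (room for 25) → 10. Pool exhausted.
Total = 21×35 + 8×10 + 19×70 + 3×5 + 20×60 + 23×75 = 5085.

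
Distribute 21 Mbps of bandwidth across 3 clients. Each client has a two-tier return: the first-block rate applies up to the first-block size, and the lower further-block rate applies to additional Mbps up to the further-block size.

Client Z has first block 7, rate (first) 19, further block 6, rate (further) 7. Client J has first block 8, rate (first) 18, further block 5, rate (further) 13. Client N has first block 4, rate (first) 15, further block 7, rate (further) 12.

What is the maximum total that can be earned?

363

Treat each block as its own option and order by rate: Client Z/tier1 19 > Client J/tier1 18 > Client N/tier1 15 > Client J/tier2 13 > Client N/tier2 12 > Client Z/tier2 7.
Client Z tier1 at 19: fill all 7 → 14 left.
Client J/tier1 (18): +8 → 6 left.
Client N/tier1 (15): +4 → 2 left.
Client J/tier2: +2 of 5 at 13; pool empty.
Total = 19×7 + 18×8 + 15×4 + 13×2 = 363.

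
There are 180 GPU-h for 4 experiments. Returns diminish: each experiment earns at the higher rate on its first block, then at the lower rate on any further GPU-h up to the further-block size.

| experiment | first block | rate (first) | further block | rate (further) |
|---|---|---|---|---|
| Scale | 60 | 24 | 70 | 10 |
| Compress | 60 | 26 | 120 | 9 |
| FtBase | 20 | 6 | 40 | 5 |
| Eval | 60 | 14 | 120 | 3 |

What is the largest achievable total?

Order all 8 blocks by rate: Compress/T1 26 > Scale/T1 24 > Eval/T1 14 > Scale/T2 10 > Compress/T2 9 > FtBase/T1 6 > FtBase/T2 5 > Eval/T2 3.
Compress T1 at 26: fill all 60 → 120 left.
Fill Scale T1 block (60 at 24) → 60 left.
Eval T1 at 14: fill all 60 → 0 left.
Total = 26×60 + 24×60 + 14×60 = 3840.

3840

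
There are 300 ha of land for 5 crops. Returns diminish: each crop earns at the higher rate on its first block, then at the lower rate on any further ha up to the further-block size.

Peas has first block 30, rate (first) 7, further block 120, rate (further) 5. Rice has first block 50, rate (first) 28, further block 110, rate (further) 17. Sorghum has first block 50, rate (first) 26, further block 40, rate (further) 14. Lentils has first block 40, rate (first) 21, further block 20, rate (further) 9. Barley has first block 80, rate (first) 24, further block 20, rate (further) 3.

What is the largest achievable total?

Order all 10 blocks by rate: Rice/first 28 > Sorghum/first 26 > Barley/first 24 > Lentils/first 21 > Rice/second 17 > Sorghum/second 14 > Lentils/second 9 > Peas/first 7 > Peas/second 5 > Barley/second 3.
Fill Rice first block (50 at 28) — 250 left.
Sorghum/first (26): +50 — 200 left.
Barley first at 24: fill all 80 — 120 left.
Lentils/first (21): +40 — 80 left.
Rice second at 17: only 80 left, fill 80.
Total = 28×50 + 26×50 + 24×80 + 21×40 + 17×80 = 6820.

6820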